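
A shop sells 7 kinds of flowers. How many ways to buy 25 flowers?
C(25+7-1, 7-1) = C(31, 6) = 736281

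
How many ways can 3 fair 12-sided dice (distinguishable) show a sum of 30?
Coefficient of x^30 in (x + x² + ... + x^12)^3. By inclusion-exclusion on dice exceeding 12: Σ_j (-1)^j C(3,j)·C(30-1-12j, 2) = C(3,0)·C(29,2) - C(3,1)·C(17,2) + C(3,2)·C(5,2) = 1·406 - 3·136 + 3·10 = 28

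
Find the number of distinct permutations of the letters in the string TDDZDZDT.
8! / (2! × 2! × 4!) = 420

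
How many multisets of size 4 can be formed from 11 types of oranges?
C(4+11-1, 11-1) = C(14, 10) = 1001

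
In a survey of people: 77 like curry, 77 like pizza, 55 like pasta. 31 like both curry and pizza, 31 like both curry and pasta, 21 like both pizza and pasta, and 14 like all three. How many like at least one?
|A∪B∪C| = 77+77+55-31-31-21+14 = 140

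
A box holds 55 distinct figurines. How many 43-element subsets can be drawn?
C(55,43) = 55!/(43!×12!) = 438729741450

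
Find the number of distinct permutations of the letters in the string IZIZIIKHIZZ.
11! / (5! × 4! × 1! × 1!) = 13860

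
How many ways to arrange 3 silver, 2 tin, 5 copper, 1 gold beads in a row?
11! / (3! × 2! × 5! × 1!) = 27720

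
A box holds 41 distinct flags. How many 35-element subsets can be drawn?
C(41,35) = 41!/(35!×6!) = 4496388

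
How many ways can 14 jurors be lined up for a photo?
14! = 87178291200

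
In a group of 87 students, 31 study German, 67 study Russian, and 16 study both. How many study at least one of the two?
|A∪B| = |A| + |B| - |A∩B| = 31 + 67 - 16 = 82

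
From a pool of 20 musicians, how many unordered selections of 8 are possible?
C(20,8) = 20!/(8!×12!) = 125970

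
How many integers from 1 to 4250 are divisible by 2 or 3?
⌊4250/2⌋ + ⌊4250/3⌋ - ⌊4250/6⌋ = 2125 + 1416 - 708 = 2833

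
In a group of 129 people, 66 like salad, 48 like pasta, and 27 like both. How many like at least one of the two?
|A∪B| = |A| + |B| - |A∩B| = 66 + 48 - 27 = 87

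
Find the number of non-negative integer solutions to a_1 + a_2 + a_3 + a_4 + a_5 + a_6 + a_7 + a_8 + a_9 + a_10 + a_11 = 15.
C(15+11-1, 11-1) = C(25, 10) = 3268760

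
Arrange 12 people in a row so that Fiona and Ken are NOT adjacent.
Total - adjacent = 12! - (12-1)!×2 = 479001600 - 79833600 = 399168000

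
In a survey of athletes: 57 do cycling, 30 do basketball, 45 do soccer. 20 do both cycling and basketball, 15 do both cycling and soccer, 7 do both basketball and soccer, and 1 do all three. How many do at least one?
|A∪B∪C| = 57+30+45-20-15-7+1 = 91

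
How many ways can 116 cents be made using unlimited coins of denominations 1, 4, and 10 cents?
Coefficient of x^116 in 1/(1-x^1) · 1/(1-x^4) · 1/(1-x^10). Case on j = number of 10-cent coins (j = 0..11); remainder r = 116 - 10j is made from {1,4} in ⌊r/4⌋+1 ways. r = 116, 106, 96, 86, 76, 66, 56, 46, 36, 26, 16, 6 → 30 + 27 + 25 + 22 + 20 + 17 + 15 + 12 + 10 + 7 + 5 + 2 = 192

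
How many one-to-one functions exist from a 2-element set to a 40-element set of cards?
P(40,2) = 40!/(40-2)! = 1560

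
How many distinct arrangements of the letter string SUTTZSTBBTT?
11! / (5! × 2! × 2! × 1! × 1!) = 83160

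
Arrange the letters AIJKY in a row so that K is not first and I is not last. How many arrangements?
By inclusion-exclusion: 5! - 2×(5-1)! + (5-2)! = 120 - 48 + 6 = 78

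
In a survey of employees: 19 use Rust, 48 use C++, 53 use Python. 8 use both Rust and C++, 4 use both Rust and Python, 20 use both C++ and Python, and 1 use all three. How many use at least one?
|A∪B∪C| = 19+48+53-8-4-20+1 = 89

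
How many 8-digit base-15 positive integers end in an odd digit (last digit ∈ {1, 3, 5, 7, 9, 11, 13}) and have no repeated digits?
Last∈{1,3,5,7,9,11,13}. Last=0: 0. Last nonzero: 7×13×P(13,6) = 112432320. Total = 112432320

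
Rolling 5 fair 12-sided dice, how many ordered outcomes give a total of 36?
Coefficient of x^36 in (x + x² + ... + x^12)^5. By inclusion-exclusion on dice exceeding 12: Σ_j (-1)^j C(5,j)·C(36-1-12j, 4) = C(5,0)·C(35,4) - C(5,1)·C(23,4) + C(5,2)·C(11,4) = 1·52360 - 5·8855 + 10·330 = 11385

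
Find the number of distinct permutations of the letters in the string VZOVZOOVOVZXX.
13! / (4! × 2! × 4! × 3!) = 900900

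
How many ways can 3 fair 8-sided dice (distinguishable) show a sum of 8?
Coefficient of x^8 in (x + x² + ... + x^8)^3. By inclusion-exclusion on dice exceeding 8: Σ_j (-1)^j C(3,j)·C(8-1-8j, 2) = C(3,0)·C(7,2) = 1·21 = 21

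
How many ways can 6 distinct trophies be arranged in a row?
6! = 720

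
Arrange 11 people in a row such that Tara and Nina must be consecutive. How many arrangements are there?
Treat the 2 as one block: (11-2+1)! × 2! = 3628800 × 2 = 7257600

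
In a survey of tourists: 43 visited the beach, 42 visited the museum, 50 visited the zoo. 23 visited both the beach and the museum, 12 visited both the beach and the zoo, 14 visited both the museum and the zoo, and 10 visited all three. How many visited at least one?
|A∪B∪C| = 43+42+50-23-12-14+10 = 96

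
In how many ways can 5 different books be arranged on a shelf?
5! = 120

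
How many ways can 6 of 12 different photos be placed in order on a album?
P(12,6) = 12!/(12-6)! = 665280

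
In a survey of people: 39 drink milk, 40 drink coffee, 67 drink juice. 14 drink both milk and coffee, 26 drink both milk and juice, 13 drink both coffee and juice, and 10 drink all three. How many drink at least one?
|A∪B∪C| = 39+40+67-14-26-13+10 = 103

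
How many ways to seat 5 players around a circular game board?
Circular: fix one position, arrange the rest. (5-1)! = 24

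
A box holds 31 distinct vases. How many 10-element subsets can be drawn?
C(31,10) = 31!/(10!×21!) = 44352165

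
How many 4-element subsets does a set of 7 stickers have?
C(7,4) = 7!/(4!×3!) = 35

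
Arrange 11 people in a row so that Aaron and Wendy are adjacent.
Treat as block: (11-1)! × 2! = 3628800 × 2 = 7257600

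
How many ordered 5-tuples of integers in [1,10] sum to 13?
Coefficient of x^13 in (x + x² + ... + x^10)^5. By inclusion-exclusion on dice exceeding 10: Σ_j (-1)^j C(5,j)·C(13-1-10j, 4) = C(5,0)·C(12,4) = 1·495 = 495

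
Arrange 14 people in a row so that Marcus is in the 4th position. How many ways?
Fix one position: (14-1)! = 6227020800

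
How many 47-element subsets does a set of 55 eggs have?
C(55,47) = 55!/(47!×8!) = 1217566350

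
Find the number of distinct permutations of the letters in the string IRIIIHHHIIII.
12! / (1! × 3! × 8!) = 1980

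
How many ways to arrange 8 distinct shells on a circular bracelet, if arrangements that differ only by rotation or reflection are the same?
(8-1)!/2 = 5040/2 = 2520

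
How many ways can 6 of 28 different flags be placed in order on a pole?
P(28,6) = 28!/(28-6)! = 271252800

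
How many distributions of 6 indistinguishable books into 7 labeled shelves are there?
C(6+7-1, 7-1) = C(12, 6) = 924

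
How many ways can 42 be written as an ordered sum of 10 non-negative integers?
C(42+10-1, 10-1) = C(51, 9) = 3042312350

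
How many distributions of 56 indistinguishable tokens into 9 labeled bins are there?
C(56+9-1, 9-1) = C(64, 8) = 4426165368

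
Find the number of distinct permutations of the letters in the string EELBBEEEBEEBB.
13! / (7! × 5! × 1!) = 10296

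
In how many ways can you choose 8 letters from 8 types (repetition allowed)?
C(8+8-1, 8-1) = C(15, 7) = 6435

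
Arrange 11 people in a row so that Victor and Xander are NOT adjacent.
Total - adjacent = 11! - (11-1)!×2 = 39916800 - 7257600 = 32659200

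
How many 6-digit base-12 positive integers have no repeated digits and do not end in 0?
Last digit: 11 nonzero choices. First digit: 10 (nonzero, ≠last). Middle 4: P(10,4) = 5040. Total = 554400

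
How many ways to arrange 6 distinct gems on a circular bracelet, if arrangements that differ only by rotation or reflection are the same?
(6-1)!/2 = 120/2 = 60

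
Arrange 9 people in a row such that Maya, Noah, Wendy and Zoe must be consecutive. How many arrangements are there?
Treat the 4 as one block: (9-4+1)! × 4! = 720 × 24 = 17280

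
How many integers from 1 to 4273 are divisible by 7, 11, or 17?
⌊4273/7⌋+⌊4273/11⌋+⌊4273/17⌋ - ⌊4273/77⌋-⌊4273/119⌋-⌊4273/187⌋ + ⌊4273/1309⌋ = 610+388+251 - 55-35-22 + 3 = 1140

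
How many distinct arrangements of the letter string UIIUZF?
6! / (1! × 1! × 2! × 2!) = 180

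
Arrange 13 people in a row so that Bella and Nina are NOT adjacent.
Total - adjacent = 13! - (13-1)!×2 = 6227020800 - 958003200 = 5269017600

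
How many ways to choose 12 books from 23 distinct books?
C(23,12) = 23!/(12!×11!) = 1352078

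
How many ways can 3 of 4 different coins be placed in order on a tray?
P(4,3) = 4!/(4-3)! = 24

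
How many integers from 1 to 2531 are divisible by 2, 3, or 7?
⌊2531/2⌋+⌊2531/3⌋+⌊2531/7⌋ - ⌊2531/6⌋-⌊2531/14⌋-⌊2531/21⌋ + ⌊2531/42⌋ = 1265+843+361 - 421-180-120 + 60 = 1808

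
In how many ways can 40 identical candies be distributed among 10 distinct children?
C(40+10-1, 10-1) = C(49, 9) = 2054455634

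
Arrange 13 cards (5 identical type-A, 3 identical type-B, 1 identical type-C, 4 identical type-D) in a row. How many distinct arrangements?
13! / (5! × 3! × 1! × 4!) = 360360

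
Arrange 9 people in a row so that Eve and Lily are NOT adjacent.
Total - adjacent = 9! - (9-1)!×2 = 362880 - 80640 = 282240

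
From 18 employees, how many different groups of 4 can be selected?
C(18,4) = 18!/(4!×14!) = 3060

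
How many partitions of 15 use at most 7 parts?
By conjugation, equals partitions of 15 into parts ≤ 7. Let r_j(i) = number of partitions of i into parts ≤ j, for i = 0..15. r_1(i) = 1 for all i; r_j(i) = r_{j-1}(i) + r_j(i-j). Rows j = 2..7: ≤2: 1 1 2 2 3 3 4 4 5 5 6 6 7 7 8 8; ≤3: 1 1 2 3 4 5 7 8 10 12 14 16 19 21 24 27; ≤4: 1 1 2 3 5 6 9 11 15 18 23 27 34 39 47 54; ≤5: 1 1 2 3 5 7 10 13 18 23 30 37 47 57 70 84; ≤6: 1 1 2 3 5 7 11 14 20 26 35 44 58 71 90 110; ≤7: 1 1 2 3 5 7 11 15 21 28 38 49 65 82 105 131. r_7(15) = 131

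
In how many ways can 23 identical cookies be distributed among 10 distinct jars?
C(23+10-1, 10-1) = C(32, 9) = 28048800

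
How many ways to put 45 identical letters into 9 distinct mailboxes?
C(45+9-1, 9-1) = C(53, 8) = 886322710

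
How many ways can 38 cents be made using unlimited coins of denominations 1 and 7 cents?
Coefficient of x^38 in 1/(1-x^1) · 1/(1-x^7). Use j coins of 7 for j = 0..⌊38/7⌋ = 5, the rest in 1s: 5 + 1 = 6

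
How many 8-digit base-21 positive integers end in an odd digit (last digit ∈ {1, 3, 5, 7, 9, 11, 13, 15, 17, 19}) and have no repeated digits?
Last∈{1,3,5,7,9,11,13,15,17,19}. Last=0: 0. Last nonzero: 10×19×P(19,6) = 3711657600. Total = 3711657600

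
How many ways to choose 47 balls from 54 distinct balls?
C(54,47) = 54!/(47!×7!) = 177100560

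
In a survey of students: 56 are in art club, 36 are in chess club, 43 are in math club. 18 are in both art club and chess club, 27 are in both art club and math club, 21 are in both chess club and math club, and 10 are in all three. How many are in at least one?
|A∪B∪C| = 56+36+43-18-27-21+10 = 79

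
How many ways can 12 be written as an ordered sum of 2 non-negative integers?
C(12+2-1, 2-1) = C(13, 1) = 13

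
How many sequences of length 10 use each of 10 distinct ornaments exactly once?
10! = 3628800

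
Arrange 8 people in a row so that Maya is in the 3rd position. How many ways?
Fix one position: (8-1)! = 5040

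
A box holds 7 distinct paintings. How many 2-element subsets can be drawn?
C(7,2) = 7!/(2!×5!) = 21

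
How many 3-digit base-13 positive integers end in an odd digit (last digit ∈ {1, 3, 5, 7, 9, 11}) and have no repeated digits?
Last∈{1,3,5,7,9,11}. Last=0: 0. Last nonzero: 6×11×P(11,1) = 726. Total = 726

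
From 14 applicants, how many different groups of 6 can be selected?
C(14,6) = 14!/(6!×8!) = 3003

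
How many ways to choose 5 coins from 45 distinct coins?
C(45,5) = 45!/(5!×40!) = 1221759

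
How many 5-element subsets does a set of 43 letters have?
C(43,5) = 43!/(5!×38!) = 962598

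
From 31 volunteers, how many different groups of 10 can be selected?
C(31,10) = 31!/(10!×21!) = 44352165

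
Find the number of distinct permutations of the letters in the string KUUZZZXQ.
8! / (1! × 2! × 3! × 1! × 1!) = 3360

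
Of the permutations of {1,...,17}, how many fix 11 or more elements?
Exactly j fixed points: C(17,j)·!(17-j); sum over j ≥ 11 (derangement numbers via !m = (m-1)·(!(m-1) + !(m-2)): !0..!6 = 1, 0, 1, 2, 9, 44, 265). Σ_{j=11}^{17} C(17,j)·!(17-j) = C(17,11)·!6 + C(17,12)·!5 + C(17,13)·!4 + C(17,14)·!3 + C(17,15)·!2 + C(17,16)·!1 + C(17,17)·!0 = 12376·265 + 6188·44 + 2380·9 + 680·2 + 136·1 + 17·0 + 1·1 = 3574829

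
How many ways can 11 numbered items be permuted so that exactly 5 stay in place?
Choose the 5 fixed points C(11,5) = 462, derange the rest: !6 = Σ_{j=0}^{6} (-1)^j·6!/j! = 720 - 720 + 360 - 120 + 30 - 6 + 1 = 265. Product = 462 × 265 = 122430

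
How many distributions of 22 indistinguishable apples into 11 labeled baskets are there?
C(22+11-1, 11-1) = C(32, 10) = 64512240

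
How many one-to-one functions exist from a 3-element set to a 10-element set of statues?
P(10,3) = 10!/(10-3)! = 720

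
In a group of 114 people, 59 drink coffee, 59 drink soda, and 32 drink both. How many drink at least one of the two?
|A∪B| = |A| + |B| - |A∩B| = 59 + 59 - 32 = 86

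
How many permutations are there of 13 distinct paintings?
13! = 6227020800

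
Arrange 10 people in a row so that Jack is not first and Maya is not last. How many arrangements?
By inclusion-exclusion: 10! - 2×(10-1)! + (10-2)! = 3628800 - 725760 + 40320 = 2943360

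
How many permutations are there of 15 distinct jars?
15! = 1307674368000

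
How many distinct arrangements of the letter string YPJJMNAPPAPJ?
12! / (1! × 4! × 3! × 1! × 1! × 2!) = 1663200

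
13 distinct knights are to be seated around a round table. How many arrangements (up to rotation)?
Circular: fix one position, arrange the rest. (13-1)! = 479001600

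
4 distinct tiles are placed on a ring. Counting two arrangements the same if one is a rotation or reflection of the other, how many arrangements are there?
(4-1)!/2 = 6/2 = 3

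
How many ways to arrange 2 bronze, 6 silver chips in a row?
8! / (2! × 6!) = 28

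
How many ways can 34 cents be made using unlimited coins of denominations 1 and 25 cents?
Coefficient of x^34 in 1/(1-x^1) · 1/(1-x^25). Use j coins of 25 for j = 0..⌊34/25⌋ = 1, the rest in 1s: 1 + 1 = 2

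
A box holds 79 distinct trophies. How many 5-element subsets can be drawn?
C(79,5) = 79!/(5!×74!) = 22537515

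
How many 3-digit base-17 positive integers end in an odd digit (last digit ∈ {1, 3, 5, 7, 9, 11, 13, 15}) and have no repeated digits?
Last∈{1,3,5,7,9,11,13,15}. Last=0: 0. Last nonzero: 8×15×P(15,1) = 1800. Total = 1800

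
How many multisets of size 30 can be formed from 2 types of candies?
C(30+2-1, 2-1) = C(31, 1) = 31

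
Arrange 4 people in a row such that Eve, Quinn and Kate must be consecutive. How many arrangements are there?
Treat the 3 as one block: (4-3+1)! × 3! = 2 × 6 = 12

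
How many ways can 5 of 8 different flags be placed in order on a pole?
P(8,5) = 8!/(8-5)! = 6720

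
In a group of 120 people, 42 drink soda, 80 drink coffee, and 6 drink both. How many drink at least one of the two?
|A∪B| = |A| + |B| - |A∩B| = 42 + 80 - 6 = 116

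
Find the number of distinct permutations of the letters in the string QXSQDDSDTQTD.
12! / (2! × 1! × 2! × 3! × 4!) = 831600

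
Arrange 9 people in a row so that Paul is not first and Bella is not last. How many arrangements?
By inclusion-exclusion: 9! - 2×(9-1)! + (9-2)! = 362880 - 80640 + 5040 = 287280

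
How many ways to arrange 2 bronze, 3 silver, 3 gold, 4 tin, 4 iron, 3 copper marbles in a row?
19! / (2! × 3! × 3! × 4! × 4! × 3!) = 488864376000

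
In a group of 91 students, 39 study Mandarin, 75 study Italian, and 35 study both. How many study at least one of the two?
|A∪B| = |A| + |B| - |A∩B| = 39 + 75 - 35 = 79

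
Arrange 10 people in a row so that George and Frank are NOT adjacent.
Total - adjacent = 10! - (10-1)!×2 = 3628800 - 725760 = 2903040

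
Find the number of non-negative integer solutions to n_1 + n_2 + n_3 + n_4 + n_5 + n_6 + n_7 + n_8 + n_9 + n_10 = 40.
C(40+10-1, 10-1) = C(49, 9) = 2054455634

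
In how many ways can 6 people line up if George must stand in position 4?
Fix one position: (6-1)! = 120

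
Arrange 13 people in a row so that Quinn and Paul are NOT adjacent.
Total - adjacent = 13! - (13-1)!×2 = 6227020800 - 958003200 = 5269017600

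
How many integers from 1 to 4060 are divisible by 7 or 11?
⌊4060/7⌋ + ⌊4060/11⌋ - ⌊4060/77⌋ = 580 + 369 - 52 = 897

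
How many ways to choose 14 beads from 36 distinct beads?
C(36,14) = 36!/(14!×22!) = 3796297200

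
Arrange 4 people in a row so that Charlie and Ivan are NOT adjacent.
Total - adjacent = 4! - (4-1)!×2 = 24 - 12 = 12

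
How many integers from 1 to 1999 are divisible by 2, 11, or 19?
⌊1999/2⌋+⌊1999/11⌋+⌊1999/19⌋ - ⌊1999/22⌋-⌊1999/38⌋-⌊1999/209⌋ + ⌊1999/418⌋ = 999+181+105 - 90-52-9 + 4 = 1138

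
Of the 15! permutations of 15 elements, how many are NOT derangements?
Complement of the derangements. !15 = Σ_{j=0}^{15} (-1)^j·15!/j! = 1307674368000 - 1307674368000 + 653837184000 - 217945728000 + 54486432000 - 10897286400 + 1816214400 - 259459200 + 32432400 - 3603600 + 360360 - 32760 + 2730 - 210 + 15 - 1 = 481066515734. 15! - !15 = 1307674368000 - 481066515734 = 826607852266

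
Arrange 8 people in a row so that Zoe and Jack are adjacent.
Treat as block: (8-1)! × 2! = 5040 × 2 = 10080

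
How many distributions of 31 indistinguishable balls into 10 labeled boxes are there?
C(31+10-1, 10-1) = C(40, 9) = 273438880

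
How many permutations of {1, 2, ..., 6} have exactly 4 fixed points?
Choose the 4 fixed points C(6,4) = 15, derange the rest: !2 = Σ_{j=0}^{2} (-1)^j·2!/j! = 2 - 2 + 1 = 1. Product = 15 × 1 = 15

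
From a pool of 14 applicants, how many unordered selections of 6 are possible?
C(14,6) = 14!/(6!×8!) = 3003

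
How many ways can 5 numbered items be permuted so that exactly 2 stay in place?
Choose the 2 fixed points C(5,2) = 10, derange the rest: !3 = Σ_{j=0}^{3} (-1)^j·3!/j! = 6 - 6 + 3 - 1 = 2. Product = 10 × 2 = 20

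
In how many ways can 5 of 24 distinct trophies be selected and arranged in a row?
P(24,5) = 24!/(24-5)! = 5100480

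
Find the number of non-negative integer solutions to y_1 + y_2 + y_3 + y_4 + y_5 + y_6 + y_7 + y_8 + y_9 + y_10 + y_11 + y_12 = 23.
C(23+12-1, 12-1) = C(34, 11) = 286097760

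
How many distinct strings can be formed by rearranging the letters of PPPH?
4! / (1! × 3!) = 4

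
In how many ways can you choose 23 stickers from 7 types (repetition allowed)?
C(23+7-1, 7-1) = C(29, 6) = 475020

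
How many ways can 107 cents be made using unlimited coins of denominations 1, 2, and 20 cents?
Coefficient of x^107 in 1/(1-x^1) · 1/(1-x^2) · 1/(1-x^20). Case on j = number of 20-cent coins (j = 0..5); remainder r = 107 - 20j is made from {1,2} in ⌊r/2⌋+1 ways. r = 107, 87, 67, 47, 27, 7 → 54 + 44 + 34 + 24 + 14 + 4 = 174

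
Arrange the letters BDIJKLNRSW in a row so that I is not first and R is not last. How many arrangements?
By inclusion-exclusion: 10! - 2×(10-1)! + (10-2)! = 3628800 - 725760 + 40320 = 2943360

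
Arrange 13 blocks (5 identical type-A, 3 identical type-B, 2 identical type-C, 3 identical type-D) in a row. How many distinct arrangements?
13! / (5! × 3! × 2! × 3!) = 720720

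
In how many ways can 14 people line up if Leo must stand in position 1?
Fix one position: (14-1)! = 6227020800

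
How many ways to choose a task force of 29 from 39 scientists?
C(39,29) = 39!/(29!×10!) = 635745396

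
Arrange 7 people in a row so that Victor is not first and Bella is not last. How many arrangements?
By inclusion-exclusion: 7! - 2×(7-1)! + (7-2)! = 5040 - 1440 + 120 = 3720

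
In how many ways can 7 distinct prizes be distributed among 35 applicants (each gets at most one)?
P(35,7) = 35!/(35-7)! = 33891580800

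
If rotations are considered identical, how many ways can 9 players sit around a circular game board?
Circular: fix one position, arrange the rest. (9-1)! = 40320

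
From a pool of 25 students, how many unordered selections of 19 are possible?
C(25,19) = 25!/(19!×6!) = 177100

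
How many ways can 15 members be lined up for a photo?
15! = 1307674368000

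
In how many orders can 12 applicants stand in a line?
12! = 479001600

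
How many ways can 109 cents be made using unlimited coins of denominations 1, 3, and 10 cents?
Coefficient of x^109 in 1/(1-x^1) · 1/(1-x^3) · 1/(1-x^10). Case on j = number of 10-cent coins (j = 0..10); remainder r = 109 - 10j is made from {1,3} in ⌊r/3⌋+1 ways. r = 109, 99, 89, 79, 69, 59, 49, 39, 29, 19, 9 → 37 + 34 + 30 + 27 + 24 + 20 + 17 + 14 + 10 + 7 + 4 = 224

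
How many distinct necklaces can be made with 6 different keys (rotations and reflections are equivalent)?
(6-1)!/2 = 120/2 = 60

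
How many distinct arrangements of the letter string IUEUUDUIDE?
10! / (2! × 4! × 2! × 2!) = 18900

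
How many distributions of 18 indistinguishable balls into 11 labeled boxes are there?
C(18+11-1, 11-1) = C(28, 10) = 13123110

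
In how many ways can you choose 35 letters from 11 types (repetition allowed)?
C(35+11-1, 11-1) = C(45, 10) = 3190187286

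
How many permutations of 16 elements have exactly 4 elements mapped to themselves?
Choose the 4 fixed points C(16,4) = 1820, derange the rest: !12 = Σ_{j=0}^{12} (-1)^j·12!/j! = 479001600 - 479001600 + 239500800 - 79833600 + 19958400 - 3991680 + 665280 - 95040 + 11880 - 1320 + 132 - 12 + 1 = 176214841. Product = 1820 × 176214841 = 320711010620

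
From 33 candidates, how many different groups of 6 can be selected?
C(33,6) = 33!/(6!×27!) = 1107568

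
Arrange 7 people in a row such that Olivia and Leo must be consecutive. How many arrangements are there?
Treat the 2 as one block: (7-2+1)! × 2! = 720 × 2 = 1440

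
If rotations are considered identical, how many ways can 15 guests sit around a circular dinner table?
Circular: fix one position, arrange the rest. (15-1)! = 87178291200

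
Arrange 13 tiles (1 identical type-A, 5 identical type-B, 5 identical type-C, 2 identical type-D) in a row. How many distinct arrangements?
13! / (1! × 5! × 5! × 2!) = 216216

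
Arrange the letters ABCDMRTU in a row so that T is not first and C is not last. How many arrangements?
By inclusion-exclusion: 8! - 2×(8-1)! + (8-2)! = 40320 - 10080 + 720 = 30960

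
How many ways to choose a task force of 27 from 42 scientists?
C(42,27) = 42!/(27!×15!) = 98672427616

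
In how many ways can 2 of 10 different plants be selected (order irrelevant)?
C(10,2) = 10!/(2!×8!) = 45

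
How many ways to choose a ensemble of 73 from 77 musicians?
C(77,73) = 77!/(73!×4!) = 1353275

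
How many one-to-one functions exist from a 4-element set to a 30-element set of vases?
P(30,4) = 30!/(30-4)! = 657720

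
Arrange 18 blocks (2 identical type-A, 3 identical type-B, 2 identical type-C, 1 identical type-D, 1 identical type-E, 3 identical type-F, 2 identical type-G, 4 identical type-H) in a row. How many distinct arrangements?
18! / (2! × 3! × 2! × 1! × 1! × 3! × 2! × 4!) = 926269344000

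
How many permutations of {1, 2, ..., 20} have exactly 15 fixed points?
Choose the 15 fixed points C(20,15) = 15504, derange the rest: !5 = Σ_{j=0}^{5} (-1)^j·5!/j! = 120 - 120 + 60 - 20 + 5 - 1 = 44. Product = 15504 × 44 = 682176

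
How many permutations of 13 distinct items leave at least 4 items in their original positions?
Exactly j fixed points: C(13,j)·!(13-j); sum over j ≥ 4 (derangement numbers via !m = (m-1)·(!(m-1) + !(m-2)): !0..!9 = 1, 0, 1, 2, 9, 44, 265, 1854, 14833, 133496). Σ_{j=4}^{13} C(13,j)·!(13-j) = C(13,4)·!9 + C(13,5)·!8 + C(13,6)·!7 + C(13,7)·!6 + C(13,8)·!5 + C(13,9)·!4 + C(13,10)·!3 + C(13,11)·!2 + C(13,12)·!1 + C(13,13)·!0 = 715·133496 + 1287·14833 + 1716·1854 + 1716·265 + 1287·44 + 715·9 + 286·2 + 78·1 + 13·0 + 1·1 = 118239629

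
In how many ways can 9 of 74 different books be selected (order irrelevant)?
C(74,9) = 74!/(9!×65!) = 110524147514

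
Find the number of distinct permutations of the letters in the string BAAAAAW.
7! / (1! × 1! × 5!) = 42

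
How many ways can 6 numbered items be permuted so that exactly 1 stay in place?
Choose the 1 fixed point C(6,1) = 6, derange the rest: !5 = Σ_{j=0}^{5} (-1)^j·5!/j! = 120 - 120 + 60 - 20 + 5 - 1 = 44. Product = 6 × 44 = 264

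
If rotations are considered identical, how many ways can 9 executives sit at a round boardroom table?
Circular: fix one position, arrange the rest. (9-1)! = 40320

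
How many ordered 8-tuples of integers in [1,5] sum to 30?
Coefficient of x^30 in (x + x² + ... + x^5)^8. By inclusion-exclusion on dice exceeding 5: Σ_j (-1)^j C(8,j)·C(30-1-5j, 7) = C(8,0)·C(29,7) - C(8,1)·C(24,7) + C(8,2)·C(19,7) - C(8,3)·C(14,7) + C(8,4)·C(9,7) = 1·1560780 - 8·346104 + 28·50388 - 56·3432 + 70·36 = 13140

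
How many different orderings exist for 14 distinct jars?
14! = 87178291200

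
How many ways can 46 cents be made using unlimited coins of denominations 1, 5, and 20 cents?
Coefficient of x^46 in 1/(1-x^1) · 1/(1-x^5) · 1/(1-x^20). Case on j = number of 20-cent coins (j = 0..2); remainder r = 46 - 20j is made from {1,5} in ⌊r/5⌋+1 ways. r = 46, 26, 6 → 10 + 6 + 2 = 18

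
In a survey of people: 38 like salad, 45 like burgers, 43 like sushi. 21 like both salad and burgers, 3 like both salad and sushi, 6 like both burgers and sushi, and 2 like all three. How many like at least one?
|A∪B∪C| = 38+45+43-21-3-6+2 = 98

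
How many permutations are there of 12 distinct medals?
12! = 479001600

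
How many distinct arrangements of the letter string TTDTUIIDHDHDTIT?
15! / (3! × 1! × 5! × 4! × 2!) = 37837800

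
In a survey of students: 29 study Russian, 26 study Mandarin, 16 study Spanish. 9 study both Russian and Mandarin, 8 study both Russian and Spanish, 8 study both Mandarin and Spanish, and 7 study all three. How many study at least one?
|A∪B∪C| = 29+26+16-9-8-8+7 = 53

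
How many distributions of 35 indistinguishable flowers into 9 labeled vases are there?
C(35+9-1, 9-1) = C(43, 8) = 145008513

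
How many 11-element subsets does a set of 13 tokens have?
C(13,11) = 13!/(11!×2!) = 78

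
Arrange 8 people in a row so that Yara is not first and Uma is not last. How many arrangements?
By inclusion-exclusion: 8! - 2×(8-1)! + (8-2)! = 40320 - 10080 + 720 = 30960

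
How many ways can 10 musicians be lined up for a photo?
10! = 3628800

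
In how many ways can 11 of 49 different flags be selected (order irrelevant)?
C(49,11) = 49!/(11!×38!) = 29135916264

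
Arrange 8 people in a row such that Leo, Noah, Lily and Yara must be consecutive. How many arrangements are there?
Treat the 4 as one block: (8-4+1)! × 4! = 120 × 24 = 2880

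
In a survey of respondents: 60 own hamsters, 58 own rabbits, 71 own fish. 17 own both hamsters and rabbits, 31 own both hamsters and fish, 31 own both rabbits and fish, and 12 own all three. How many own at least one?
|A∪B∪C| = 60+58+71-17-31-31+12 = 122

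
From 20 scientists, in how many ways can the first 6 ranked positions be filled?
P(20,6) = 20!/(20-6)! = 27907200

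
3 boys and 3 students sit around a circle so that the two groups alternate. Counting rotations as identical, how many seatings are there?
Fix one of the boys: (3-1)! ways for the remaining boys, × 3! ways for the students = 2 × 6 = 12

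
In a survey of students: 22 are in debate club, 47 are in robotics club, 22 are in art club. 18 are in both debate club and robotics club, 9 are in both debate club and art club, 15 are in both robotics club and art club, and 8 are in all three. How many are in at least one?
|A∪B∪C| = 22+47+22-18-9-15+8 = 57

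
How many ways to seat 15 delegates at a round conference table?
Circular: fix one position, arrange the rest. (15-1)! = 87178291200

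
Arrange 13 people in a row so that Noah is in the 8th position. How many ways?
Fix one position: (13-1)! = 479001600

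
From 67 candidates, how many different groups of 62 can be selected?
C(67,62) = 67!/(62!×5!) = 9657648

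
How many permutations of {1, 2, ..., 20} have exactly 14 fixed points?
Choose the 14 fixed points C(20,14) = 38760, derange the rest: !6 = Σ_{j=0}^{6} (-1)^j·6!/j! = 720 - 720 + 360 - 120 + 30 - 6 + 1 = 265. Product = 38760 × 265 = 10271400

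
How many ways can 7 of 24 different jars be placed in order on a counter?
P(24,7) = 24!/(24-7)! = 1744364160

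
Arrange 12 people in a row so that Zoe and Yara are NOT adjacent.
Total - adjacent = 12! - (12-1)!×2 = 479001600 - 79833600 = 399168000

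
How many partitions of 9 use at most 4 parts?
By conjugation, equals partitions of 9 into parts ≤ 4. Let r_j(i) = number of partitions of i into parts ≤ j, for i = 0..9. r_1(i) = 1 for all i; r_j(i) = r_{j-1}(i) + r_j(i-j). Rows j = 2..4: ≤2: 1 1 2 2 3 3 4 4 5 5; ≤3: 1 1 2 3 4 5 7 8 10 12; ≤4: 1 1 2 3 5 6 9 11 15 18. r_4(9) = 18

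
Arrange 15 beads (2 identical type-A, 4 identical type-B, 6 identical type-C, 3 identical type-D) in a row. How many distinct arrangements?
15! / (2! × 4! × 6! × 3!) = 6306300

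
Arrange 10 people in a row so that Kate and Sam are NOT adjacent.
Total - adjacent = 10! - (10-1)!×2 = 3628800 - 725760 = 2903040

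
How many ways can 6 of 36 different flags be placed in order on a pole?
P(36,6) = 36!/(36-6)! = 1402410240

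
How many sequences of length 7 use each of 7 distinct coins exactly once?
7! = 5040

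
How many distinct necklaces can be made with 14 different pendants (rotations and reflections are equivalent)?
(14-1)!/2 = 6227020800/2 = 3113510400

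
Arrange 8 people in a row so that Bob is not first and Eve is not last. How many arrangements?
By inclusion-exclusion: 8! - 2×(8-1)! + (8-2)! = 40320 - 10080 + 720 = 30960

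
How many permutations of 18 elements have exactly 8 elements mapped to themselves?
Choose the 8 fixed points C(18,8) = 43758, derange the rest: !10 = Σ_{j=0}^{10} (-1)^j·10!/j! = 3628800 - 3628800 + 1814400 - 604800 + 151200 - 30240 + 5040 - 720 + 90 - 10 + 1 = 1334961. Product = 43758 × 1334961 = 58415223438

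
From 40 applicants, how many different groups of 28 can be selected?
C(40,28) = 40!/(28!×12!) = 5586853480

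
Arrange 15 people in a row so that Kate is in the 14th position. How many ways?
Fix one position: (15-1)! = 87178291200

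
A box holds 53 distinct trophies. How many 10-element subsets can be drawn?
C(53,10) = 53!/(10!×43!) = 19499099620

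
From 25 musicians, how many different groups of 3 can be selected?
C(25,3) = 25!/(3!×22!) = 2300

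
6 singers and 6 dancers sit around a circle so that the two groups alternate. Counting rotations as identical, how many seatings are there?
Fix one of the singers: (6-1)! ways for the remaining singers, × 6! ways for the dancers = 120 × 720 = 86400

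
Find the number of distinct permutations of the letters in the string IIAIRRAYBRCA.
12! / (1! × 3! × 3! × 1! × 3! × 1!) = 2217600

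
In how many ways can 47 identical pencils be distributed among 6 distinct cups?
C(47+6-1, 6-1) = C(52, 5) = 2598960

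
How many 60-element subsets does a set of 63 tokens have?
C(63,60) = 63!/(60!×3!) = 39711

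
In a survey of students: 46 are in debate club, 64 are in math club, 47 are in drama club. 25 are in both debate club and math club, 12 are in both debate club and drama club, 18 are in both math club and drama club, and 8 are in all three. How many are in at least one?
|A∪B∪C| = 46+64+47-25-12-18+8 = 110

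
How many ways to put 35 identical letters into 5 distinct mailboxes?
C(35+5-1, 5-1) = C(39, 4) = 82251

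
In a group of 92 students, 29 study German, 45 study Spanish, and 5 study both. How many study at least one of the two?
|A∪B| = |A| + |B| - |A∩B| = 29 + 45 - 5 = 69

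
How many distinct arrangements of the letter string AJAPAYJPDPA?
11! / (4! × 2! × 1! × 3! × 1!) = 138600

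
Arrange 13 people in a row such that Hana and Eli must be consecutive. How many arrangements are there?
Treat the 2 as one block: (13-2+1)! × 2! = 479001600 × 2 = 958003200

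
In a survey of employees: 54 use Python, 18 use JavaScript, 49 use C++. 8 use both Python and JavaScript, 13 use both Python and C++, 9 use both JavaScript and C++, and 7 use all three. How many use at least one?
|A∪B∪C| = 54+18+49-8-13-9+7 = 98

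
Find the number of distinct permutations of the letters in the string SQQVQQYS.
8! / (4! × 1! × 2! × 1!) = 840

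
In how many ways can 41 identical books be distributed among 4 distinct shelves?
C(41+4-1, 4-1) = C(44, 3) = 13244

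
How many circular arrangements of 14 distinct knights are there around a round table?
Circular: fix one position, arrange the rest. (14-1)! = 6227020800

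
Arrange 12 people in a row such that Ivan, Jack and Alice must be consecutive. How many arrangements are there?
Treat the 3 as one block: (12-3+1)! × 3! = 3628800 × 6 = 21772800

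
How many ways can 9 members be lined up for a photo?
9! = 362880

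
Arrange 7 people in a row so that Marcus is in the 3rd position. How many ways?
Fix one position: (7-1)! = 720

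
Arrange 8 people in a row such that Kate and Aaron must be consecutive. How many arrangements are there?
Treat the 2 as one block: (8-2+1)! × 2! = 5040 × 2 = 10080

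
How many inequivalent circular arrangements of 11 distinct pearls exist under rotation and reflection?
(11-1)!/2 = 3628800/2 = 1814400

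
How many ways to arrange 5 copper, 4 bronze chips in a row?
9! / (5! × 4!) = 126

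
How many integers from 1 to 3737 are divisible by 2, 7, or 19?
⌊3737/2⌋+⌊3737/7⌋+⌊3737/19⌋ - ⌊3737/14⌋-⌊3737/38⌋-⌊3737/133⌋ + ⌊3737/266⌋ = 1868+533+196 - 266-98-28 + 14 = 2219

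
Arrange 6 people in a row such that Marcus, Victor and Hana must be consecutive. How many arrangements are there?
Treat the 3 as one block: (6-3+1)! × 3! = 24 × 6 = 144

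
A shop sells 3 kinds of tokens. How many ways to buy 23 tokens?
C(23+3-1, 3-1) = C(25, 2) = 300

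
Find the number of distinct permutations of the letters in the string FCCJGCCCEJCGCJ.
14! / (2! × 7! × 1! × 3! × 1!) = 1441440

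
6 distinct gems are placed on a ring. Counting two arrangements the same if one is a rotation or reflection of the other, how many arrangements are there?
(6-1)!/2 = 120/2 = 60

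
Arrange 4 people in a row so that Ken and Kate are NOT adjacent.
Total - adjacent = 4! - (4-1)!×2 = 24 - 12 = 12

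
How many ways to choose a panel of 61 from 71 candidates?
C(71,61) = 71!/(61!×10!) = 461738052776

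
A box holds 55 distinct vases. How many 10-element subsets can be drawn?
C(55,10) = 55!/(10!×45!) = 29248649430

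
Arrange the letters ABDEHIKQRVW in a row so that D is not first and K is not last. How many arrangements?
By inclusion-exclusion: 11! - 2×(11-1)! + (11-2)! = 39916800 - 7257600 + 362880 = 33022080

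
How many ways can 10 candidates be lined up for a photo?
10! = 3628800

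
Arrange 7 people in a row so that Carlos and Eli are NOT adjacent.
Total - adjacent = 7! - (7-1)!×2 = 5040 - 1440 = 3600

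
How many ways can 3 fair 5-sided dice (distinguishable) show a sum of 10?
Coefficient of x^10 in (x + x² + ... + x^5)^3. By inclusion-exclusion on dice exceeding 5: Σ_j (-1)^j C(3,j)·C(10-1-5j, 2) = C(3,0)·C(9,2) - C(3,1)·C(4,2) = 1·36 - 3·6 = 18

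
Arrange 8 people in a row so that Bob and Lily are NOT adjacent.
Total - adjacent = 8! - (8-1)!×2 = 40320 - 10080 = 30240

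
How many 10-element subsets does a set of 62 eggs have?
C(62,10) = 62!/(10!×52!) = 107518933731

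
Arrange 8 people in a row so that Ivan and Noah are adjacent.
Treat as block: (8-1)! × 2! = 5040 × 2 = 10080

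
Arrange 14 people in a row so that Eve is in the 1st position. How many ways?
Fix one position: (14-1)! = 6227020800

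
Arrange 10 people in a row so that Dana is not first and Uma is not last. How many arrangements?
By inclusion-exclusion: 10! - 2×(10-1)! + (10-2)! = 3628800 - 725760 + 40320 = 2943360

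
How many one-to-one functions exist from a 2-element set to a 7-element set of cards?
P(7,2) = 7!/(7-2)! = 42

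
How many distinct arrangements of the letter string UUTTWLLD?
8! / (2! × 1! × 1! × 2! × 2!) = 5040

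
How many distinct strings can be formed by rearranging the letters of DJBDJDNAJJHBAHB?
15! / (1! × 2! × 2! × 4! × 3! × 3!) = 378378000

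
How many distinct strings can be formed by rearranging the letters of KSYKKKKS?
8! / (1! × 2! × 5!) = 168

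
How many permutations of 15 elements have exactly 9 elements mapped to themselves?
Choose the 9 fixed points C(15,9) = 5005, derange the rest: !6 = Σ_{j=0}^{6} (-1)^j·6!/j! = 720 - 720 + 360 - 120 + 30 - 6 + 1 = 265. Product = 5005 × 265 = 1326325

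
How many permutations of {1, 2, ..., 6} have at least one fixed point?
Complement of the derangements. !6 = Σ_{j=0}^{6} (-1)^j·6!/j! = 720 - 720 + 360 - 120 + 30 - 6 + 1 = 265. 6! - !6 = 720 - 265 = 455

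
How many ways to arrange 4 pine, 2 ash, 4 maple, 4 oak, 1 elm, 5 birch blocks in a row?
20! / (4! × 2! × 4! × 4! × 1! × 5!) = 733296564000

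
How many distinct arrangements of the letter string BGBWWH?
6! / (1! × 2! × 1! × 2!) = 180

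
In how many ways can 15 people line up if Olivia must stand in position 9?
Fix one position: (15-1)! = 87178291200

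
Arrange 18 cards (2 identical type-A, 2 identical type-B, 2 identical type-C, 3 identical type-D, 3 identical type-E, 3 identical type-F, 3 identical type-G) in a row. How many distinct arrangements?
18! / (2! × 2! × 2! × 3! × 3! × 3! × 3!) = 617512896000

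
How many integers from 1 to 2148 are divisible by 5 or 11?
⌊2148/5⌋ + ⌊2148/11⌋ - ⌊2148/55⌋ = 429 + 195 - 39 = 585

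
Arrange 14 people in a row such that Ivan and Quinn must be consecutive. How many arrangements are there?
Treat the 2 as one block: (14-2+1)! × 2! = 6227020800 × 2 = 12454041600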